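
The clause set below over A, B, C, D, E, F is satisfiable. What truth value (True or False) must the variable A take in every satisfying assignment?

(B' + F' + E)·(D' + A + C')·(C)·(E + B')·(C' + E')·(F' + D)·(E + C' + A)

True

Suppose A = 0.
Unit clause (C) forces C = 1.
Unit clause (D') forces D = 0.
Unit clause (E') forces E = 0.
Now (E) is unsatisfied and unit — conflict.
So every satisfying assignment has A = True.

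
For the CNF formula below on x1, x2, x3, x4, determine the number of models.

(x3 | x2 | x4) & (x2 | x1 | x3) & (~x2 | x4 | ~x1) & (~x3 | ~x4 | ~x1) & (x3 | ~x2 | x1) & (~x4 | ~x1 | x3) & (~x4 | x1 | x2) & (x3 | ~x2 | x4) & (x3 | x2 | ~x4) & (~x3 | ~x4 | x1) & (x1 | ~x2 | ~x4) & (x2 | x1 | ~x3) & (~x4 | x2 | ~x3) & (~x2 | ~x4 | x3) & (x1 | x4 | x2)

2

There are 2^4 = 16 truth assignments over (x1, x2, x3, x4).
Check each against the 15 clauses (columns in the order x1, x2, x3, x4):
  F F F F  ✗ fails (x3 | x2 | x4)
  F F F T  ✗ fails (x2 | x1 | x3)
  F F T F  ✗ fails (x2 | x1 | ~x3)
  F F T T  ✗ fails (~x4 | x1 | x2)
  F T F F  ✗ fails (x3 | ~x2 | x1)
  F T F T  ✗ fails (x3 | ~x2 | x1)
  F T T F  ✓ satisfies all
  F T T T  ✗ fails (~x3 | ~x4 | x1)
  T F F F  ✗ fails (x3 | x2 | x4)
  T F F T  ✗ fails (~x4 | ~x1 | x3)
  T F T F  ✓ satisfies all
  T F T T  ✗ fails (~x3 | ~x4 | ~x1)
  T T F F  ✗ fails (~x2 | x4 | ~x1)
  T T F T  ✗ fails (~x4 | ~x1 | x3)
  T T T F  ✗ fails (~x2 | x4 | ~x1)
  T T T T  ✗ fails (~x3 | ~x4 | ~x1)
2 of the 16 rows are models.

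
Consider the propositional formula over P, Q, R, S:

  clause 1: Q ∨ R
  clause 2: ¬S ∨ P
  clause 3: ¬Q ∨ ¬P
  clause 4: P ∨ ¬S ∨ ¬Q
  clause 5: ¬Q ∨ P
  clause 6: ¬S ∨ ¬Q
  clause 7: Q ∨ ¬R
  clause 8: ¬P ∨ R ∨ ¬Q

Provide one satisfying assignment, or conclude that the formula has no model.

Case Q = True:
The clause (¬P) is unit, so P = False.
Now (P) is unsatisfied and unit — conflict.
That branch fails; take Q = False instead.
The clause (R) is unit, so R = True.
Now (¬R) is unsatisfied and unit — conflict.
Neither Q = True nor Q = False works.

UNSATISFIABLE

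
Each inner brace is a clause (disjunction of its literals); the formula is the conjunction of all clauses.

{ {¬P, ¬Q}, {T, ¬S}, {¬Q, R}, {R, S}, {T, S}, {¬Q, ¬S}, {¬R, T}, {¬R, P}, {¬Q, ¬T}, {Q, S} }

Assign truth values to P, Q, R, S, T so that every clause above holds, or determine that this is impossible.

P=True,  Q=False,  R=True,  S=True,  T=True

Try P = True.
The clause (¬Q) is unit, so Q = False.
The clause (S) is unit, so S = True.
The clause (T) is unit, so T = True.
No clause remains; R is free.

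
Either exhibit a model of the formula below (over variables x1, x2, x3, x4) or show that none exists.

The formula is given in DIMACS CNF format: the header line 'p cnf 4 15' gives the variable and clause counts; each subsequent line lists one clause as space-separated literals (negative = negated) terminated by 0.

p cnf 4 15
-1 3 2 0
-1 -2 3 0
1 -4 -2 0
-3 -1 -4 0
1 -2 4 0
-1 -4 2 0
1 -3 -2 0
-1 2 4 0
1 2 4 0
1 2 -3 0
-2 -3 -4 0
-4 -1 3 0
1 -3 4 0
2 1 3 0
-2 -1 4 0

UNSATISFIABLE

Case x1 = False:
Case x4 = False:
(¬x2) alone gives x2 = False.
That conflicts with the unit clause (x2).
That branch fails; take x4 = True instead.
(¬x2) alone gives x2 = False.
(¬x3) alone gives x3 = False.
That conflicts with the unit clause (x3).
Either choice for x4 ends in contradiction.
That branch fails; take x1 = True instead.
Case x3 = True:
(¬x4) alone gives x4 = False.
(x2) alone gives x2 = True.
That conflicts with the unit clause (¬x2).
That branch fails; take x3 = False instead.
(x2) alone gives x2 = True.
That conflicts with the unit clause (¬x2).
Either choice for x3 ends in contradiction.
Either choice for x1 ends in contradiction.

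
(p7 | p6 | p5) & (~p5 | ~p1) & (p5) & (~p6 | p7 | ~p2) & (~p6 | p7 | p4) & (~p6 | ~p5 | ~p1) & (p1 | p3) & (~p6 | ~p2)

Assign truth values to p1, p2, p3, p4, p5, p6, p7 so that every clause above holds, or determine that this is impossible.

From the singleton clause (p5), p5 = 1.
From the singleton clause (~p1), p1 = 0.
From the singleton clause (p3), p3 = 1.
Branch on p6: set p6 = 0.
Every clause is now satisfied; p2, p4, p7 are unconstrained.

p1 ↦ 0,  p2 ↦ 0,  p3 ↦ 1,  p4 ↦ 1,  p5 ↦ 1,  p6 ↦ 0,  p7 ↦ 0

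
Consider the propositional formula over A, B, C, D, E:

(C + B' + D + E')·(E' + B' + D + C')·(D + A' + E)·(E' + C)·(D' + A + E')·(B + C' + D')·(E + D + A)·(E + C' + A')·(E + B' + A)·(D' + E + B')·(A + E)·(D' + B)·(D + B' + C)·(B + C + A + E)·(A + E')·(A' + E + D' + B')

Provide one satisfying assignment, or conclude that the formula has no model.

Suppose E = 1.
The clause (C) is unit, so C = 1.
The clause (A) is unit, so A = 1.
Suppose B = 1.
The clause (D) is unit, so D = 1.
Every clause now holds.

A ↦ 1; B ↦ 1; C ↦ 1; D ↦ 1; E ↦ 1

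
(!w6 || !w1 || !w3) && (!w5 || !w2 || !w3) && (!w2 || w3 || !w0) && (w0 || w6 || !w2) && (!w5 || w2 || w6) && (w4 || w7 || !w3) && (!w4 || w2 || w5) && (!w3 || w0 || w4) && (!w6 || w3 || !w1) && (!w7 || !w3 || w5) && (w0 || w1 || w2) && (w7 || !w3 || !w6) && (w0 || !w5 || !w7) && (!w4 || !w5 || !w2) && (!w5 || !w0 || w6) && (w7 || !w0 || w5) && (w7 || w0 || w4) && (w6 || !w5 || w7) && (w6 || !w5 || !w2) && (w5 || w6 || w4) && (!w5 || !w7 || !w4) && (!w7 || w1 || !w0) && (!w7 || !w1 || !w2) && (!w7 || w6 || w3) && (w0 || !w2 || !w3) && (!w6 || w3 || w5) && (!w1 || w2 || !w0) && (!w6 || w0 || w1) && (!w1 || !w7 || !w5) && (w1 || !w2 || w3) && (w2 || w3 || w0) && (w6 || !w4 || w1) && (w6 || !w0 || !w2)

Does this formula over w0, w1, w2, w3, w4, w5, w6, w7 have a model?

Suppose w6 = true.
Suppose w1 = false.
From the singleton clause (w0), w0 = true.
From the singleton clause (!w7), w7 = false.
From the singleton clause (!w3), w3 = false.
From the singleton clause (!w2), w2 = false.
From the singleton clause (w5), w5 = true.
All clauses hold; w4 can take either value.
A satisfying assignment: w0 ↦ true, w1 ↦ false, w2 ↦ false, w3 ↦ false, w4 ↦ true, w5 ↦ true, w6 ↦ true, w7 ↦ false.

Yes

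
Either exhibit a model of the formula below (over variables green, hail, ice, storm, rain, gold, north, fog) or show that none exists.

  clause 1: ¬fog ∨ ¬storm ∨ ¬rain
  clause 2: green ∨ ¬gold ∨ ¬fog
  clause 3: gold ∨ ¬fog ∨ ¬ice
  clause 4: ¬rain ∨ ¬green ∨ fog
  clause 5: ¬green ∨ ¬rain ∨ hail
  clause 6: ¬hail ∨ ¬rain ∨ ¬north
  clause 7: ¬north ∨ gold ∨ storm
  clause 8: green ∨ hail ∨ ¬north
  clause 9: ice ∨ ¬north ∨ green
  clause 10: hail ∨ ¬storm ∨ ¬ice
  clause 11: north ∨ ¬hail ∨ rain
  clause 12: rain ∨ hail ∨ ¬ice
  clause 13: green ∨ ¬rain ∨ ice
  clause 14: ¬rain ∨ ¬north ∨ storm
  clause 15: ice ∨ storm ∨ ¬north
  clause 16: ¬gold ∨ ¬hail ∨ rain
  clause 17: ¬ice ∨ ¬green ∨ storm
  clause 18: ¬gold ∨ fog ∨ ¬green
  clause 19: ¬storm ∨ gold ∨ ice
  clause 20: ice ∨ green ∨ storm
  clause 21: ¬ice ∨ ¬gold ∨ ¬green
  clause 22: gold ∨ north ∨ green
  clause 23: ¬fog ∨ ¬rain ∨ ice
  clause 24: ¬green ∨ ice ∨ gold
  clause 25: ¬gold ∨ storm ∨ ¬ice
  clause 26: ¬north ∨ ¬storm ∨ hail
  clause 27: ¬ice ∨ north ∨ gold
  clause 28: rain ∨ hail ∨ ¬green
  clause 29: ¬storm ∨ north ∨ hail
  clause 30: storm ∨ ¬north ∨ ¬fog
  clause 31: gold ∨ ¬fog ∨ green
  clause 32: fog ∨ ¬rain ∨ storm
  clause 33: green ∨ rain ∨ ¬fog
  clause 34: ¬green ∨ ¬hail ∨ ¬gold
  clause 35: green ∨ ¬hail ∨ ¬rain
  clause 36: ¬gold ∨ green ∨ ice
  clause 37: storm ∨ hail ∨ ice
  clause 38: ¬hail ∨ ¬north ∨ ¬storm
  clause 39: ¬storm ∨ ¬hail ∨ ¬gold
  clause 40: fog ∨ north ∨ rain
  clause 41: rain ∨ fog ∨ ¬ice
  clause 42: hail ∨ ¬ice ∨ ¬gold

UNSATISFIABLE

Try fog = False.
Try rain = False.
(north) alone gives north = True.
(¬ice) alone gives ice = False.
(green) alone gives green = True.
(storm) alone gives storm = True.
(¬gold) alone gives gold = False.
But (gold) is also a unit clause — contradiction.
So rain must be the other value — set rain = True.
(¬green) alone gives green = False.
(ice) alone gives ice = True.
(storm) alone gives storm = True.
(hail) alone gives hail = True.
But (¬hail) is also a unit clause — contradiction.
Either choice for rain ends in contradiction.
So fog must be the other value — set fog = True.
Try storm = False.
(¬north) alone gives north = False.
Try green = True.
(¬ice) alone gives ice = False.
(¬rain) alone gives rain = False.
(¬hail) alone gives hail = False.
But (hail) is also a unit clause — contradiction.
So green must be the other value — set green = False.
(¬gold) alone gives gold = False.
But (gold) is also a unit clause — contradiction.
Either choice for green ends in contradiction.
So storm must be the other value — set storm = True.
(¬rain) alone gives rain = False.
(green) alone gives green = True.
(hail) alone gives hail = True.
(north) alone gives north = True.
But (¬north) is also a unit clause — contradiction.
Either choice for storm ends in contradiction.
Either choice for fog ends in contradiction.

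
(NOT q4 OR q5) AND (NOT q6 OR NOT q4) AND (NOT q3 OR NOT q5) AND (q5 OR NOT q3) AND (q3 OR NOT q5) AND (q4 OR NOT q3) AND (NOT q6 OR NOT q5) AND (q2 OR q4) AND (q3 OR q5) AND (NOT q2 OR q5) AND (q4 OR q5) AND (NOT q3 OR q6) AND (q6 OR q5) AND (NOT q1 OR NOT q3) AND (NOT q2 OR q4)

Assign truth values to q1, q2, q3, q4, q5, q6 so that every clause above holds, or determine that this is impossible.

Try q4 = false.
Unit clause (NOT q3) forces q3 = false.
Unit clause (NOT q5) forces q5 = false.
That conflicts with the unit clause (q5).
So q4 must be the other value — set q4 = true.
Unit clause (q5) forces q5 = true.
Unit clause (NOT q6) forces q6 = false.
Unit clause (NOT q3) forces q3 = false.
That conflicts with the unit clause (q3).
Either choice for q4 ends in contradiction.

UNSATISFIABLE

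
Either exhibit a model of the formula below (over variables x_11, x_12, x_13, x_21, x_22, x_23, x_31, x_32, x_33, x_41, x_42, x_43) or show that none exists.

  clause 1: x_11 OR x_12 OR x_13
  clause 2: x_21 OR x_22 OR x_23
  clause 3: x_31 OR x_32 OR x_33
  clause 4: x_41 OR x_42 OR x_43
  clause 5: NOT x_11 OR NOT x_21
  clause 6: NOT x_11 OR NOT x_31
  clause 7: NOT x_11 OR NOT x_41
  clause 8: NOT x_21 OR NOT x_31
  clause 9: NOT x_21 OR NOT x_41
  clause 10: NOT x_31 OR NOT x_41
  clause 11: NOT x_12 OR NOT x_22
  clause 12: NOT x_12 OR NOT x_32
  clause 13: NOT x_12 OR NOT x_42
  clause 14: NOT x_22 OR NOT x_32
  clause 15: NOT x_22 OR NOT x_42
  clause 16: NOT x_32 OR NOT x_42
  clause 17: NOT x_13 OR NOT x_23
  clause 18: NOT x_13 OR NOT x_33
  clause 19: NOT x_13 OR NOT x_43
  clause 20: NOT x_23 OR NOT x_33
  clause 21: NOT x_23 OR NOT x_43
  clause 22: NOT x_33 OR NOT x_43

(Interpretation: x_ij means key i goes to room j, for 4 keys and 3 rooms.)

Branch on x_11: set x_11 = false.
Branch on x_12: set x_12 = true.
The clause (NOT x_22) is unit, so x_22 = false.
The clause (NOT x_32) is unit, so x_32 = false.
The clause (NOT x_42) is unit, so x_42 = false.
Branch on x_21: set x_21 = true.
The clause (NOT x_31) is unit, so x_31 = false.
The clause (x_33) is unit, so x_33 = true.
The clause (NOT x_41) is unit, so x_41 = false.
The clause (x_43) is unit, so x_43 = true.
But (NOT x_43) is also a unit clause — contradiction.
Backtrack on x_21: now try x_21 = false.
The clause (x_23) is unit, so x_23 = true.
The clause (NOT x_13) is unit, so x_13 = false.
The clause (NOT x_33) is unit, so x_33 = false.
The clause (x_31) is unit, so x_31 = true.
The clause (NOT x_41) is unit, so x_41 = false.
The clause (x_43) is unit, so x_43 = true.
But (NOT x_43) is also a unit clause — contradiction.
Either choice for x_21 ends in contradiction.
Backtrack on x_12: now try x_12 = false.
The clause (x_13) is unit, so x_13 = true.
The clause (NOT x_23) is unit, so x_23 = false.
The clause (NOT x_33) is unit, so x_33 = false.
The clause (NOT x_43) is unit, so x_43 = false.
Branch on x_21: set x_21 = true.
The clause (NOT x_31) is unit, so x_31 = false.
The clause (x_32) is unit, so x_32 = true.
The clause (NOT x_41) is unit, so x_41 = false.
The clause (x_42) is unit, so x_42 = true.
But (NOT x_42) is also a unit clause — contradiction.
Backtrack on x_21: now try x_21 = false.
The clause (x_22) is unit, so x_22 = true.
The clause (NOT x_32) is unit, so x_32 = false.
The clause (x_31) is unit, so x_31 = true.
The clause (NOT x_41) is unit, so x_41 = false.
The clause (x_42) is unit, so x_42 = true.
But (NOT x_42) is also a unit clause — contradiction.
Either choice for x_21 ends in contradiction.
Either choice for x_12 ends in contradiction.
Backtrack on x_11: now try x_11 = true.
The clause (NOT x_21) is unit, so x_21 = false.
The clause (NOT x_31) is unit, so x_31 = false.
The clause (NOT x_41) is unit, so x_41 = false.
Branch on x_22: set x_22 = true.
The clause (NOT x_12) is unit, so x_12 = false.
The clause (NOT x_32) is unit, so x_32 = false.
The clause (x_33) is unit, so x_33 = true.
The clause (NOT x_42) is unit, so x_42 = false.
The clause (x_43) is unit, so x_43 = true.
But (NOT x_43) is also a unit clause — contradiction.
Backtrack on x_22: now try x_22 = false.
The clause (x_23) is unit, so x_23 = true.
The clause (NOT x_13) is unit, so x_13 = false.
The clause (NOT x_33) is unit, so x_33 = false.
The clause (x_32) is unit, so x_32 = true.
The clause (NOT x_12) is unit, so x_12 = false.
The clause (NOT x_42) is unit, so x_42 = false.
The clause (x_43) is unit, so x_43 = true.
But (NOT x_43) is also a unit clause — contradiction.
Either choice for x_22 ends in contradiction.
Either choice for x_11 ends in contradiction.

UNSATISFIABLE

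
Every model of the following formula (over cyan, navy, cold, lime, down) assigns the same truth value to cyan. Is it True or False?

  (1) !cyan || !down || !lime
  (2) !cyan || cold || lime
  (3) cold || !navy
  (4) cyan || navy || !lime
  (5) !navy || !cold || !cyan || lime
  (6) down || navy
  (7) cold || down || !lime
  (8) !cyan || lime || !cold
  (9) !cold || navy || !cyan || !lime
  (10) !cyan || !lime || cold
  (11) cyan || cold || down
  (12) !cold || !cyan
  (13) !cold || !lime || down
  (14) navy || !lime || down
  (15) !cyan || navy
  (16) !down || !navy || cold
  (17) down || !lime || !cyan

Suppose cyan = true.
Unit clause (!cold) forces cold = false.
Unit clause (lime) forces lime = true.
That conflicts with the unit clause (!lime).
So every satisfying assignment has cyan = False.

False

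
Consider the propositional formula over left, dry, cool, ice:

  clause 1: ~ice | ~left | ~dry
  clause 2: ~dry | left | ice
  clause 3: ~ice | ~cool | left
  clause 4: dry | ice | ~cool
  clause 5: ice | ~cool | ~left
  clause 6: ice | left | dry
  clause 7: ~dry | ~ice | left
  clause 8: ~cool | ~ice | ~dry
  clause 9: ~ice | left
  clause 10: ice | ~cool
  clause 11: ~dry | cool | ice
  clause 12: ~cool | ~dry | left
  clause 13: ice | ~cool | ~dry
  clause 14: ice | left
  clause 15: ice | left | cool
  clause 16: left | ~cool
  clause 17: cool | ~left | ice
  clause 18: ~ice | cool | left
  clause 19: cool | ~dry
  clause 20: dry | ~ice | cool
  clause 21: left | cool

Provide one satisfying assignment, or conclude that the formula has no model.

Try ice = 1.
(left) alone gives left = 1.
(~dry) alone gives dry = 0.
(cool) alone gives cool = 1.
Every clause now holds.

left: 1; dry: 0; cool: 1; ice: 1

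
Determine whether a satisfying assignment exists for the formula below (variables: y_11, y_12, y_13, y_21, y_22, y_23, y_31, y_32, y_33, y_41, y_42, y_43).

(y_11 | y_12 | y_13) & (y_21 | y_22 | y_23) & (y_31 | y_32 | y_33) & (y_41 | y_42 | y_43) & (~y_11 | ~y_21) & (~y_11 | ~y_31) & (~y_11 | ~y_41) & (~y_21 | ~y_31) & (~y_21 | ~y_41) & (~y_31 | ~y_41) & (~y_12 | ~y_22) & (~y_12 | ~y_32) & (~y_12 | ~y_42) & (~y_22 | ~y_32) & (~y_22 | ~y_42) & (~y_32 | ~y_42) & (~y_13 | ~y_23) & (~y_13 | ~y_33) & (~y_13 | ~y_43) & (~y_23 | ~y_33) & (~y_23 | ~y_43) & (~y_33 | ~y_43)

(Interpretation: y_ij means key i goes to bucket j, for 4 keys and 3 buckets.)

Try y_11 = 0.
Try y_12 = 1.
The clause (~y_22) is unit, so y_22 = 0.
The clause (~y_32) is unit, so y_32 = 0.
The clause (~y_42) is unit, so y_42 = 0.
Try y_21 = 1.
The clause (~y_31) is unit, so y_31 = 0.
The clause (y_33) is unit, so y_33 = 1.
The clause (~y_41) is unit, so y_41 = 0.
The clause (y_43) is unit, so y_43 = 1.
That conflicts with the unit clause (~y_43).
That branch fails; take y_21 = 0 instead.
The clause (y_23) is unit, so y_23 = 1.
The clause (~y_13) is unit, so y_13 = 0.
The clause (~y_33) is unit, so y_33 = 0.
The clause (y_31) is unit, so y_31 = 1.
The clause (~y_41) is unit, so y_41 = 0.
The clause (y_43) is unit, so y_43 = 1.
That conflicts with the unit clause (~y_43).
Both values of y_21 lead to a conflict.
That branch fails; take y_12 = 0 instead.
The clause (y_13) is unit, so y_13 = 1.
The clause (~y_23) is unit, so y_23 = 0.
The clause (~y_33) is unit, so y_33 = 0.
The clause (~y_43) is unit, so y_43 = 0.
Try y_21 = 1.
The clause (~y_31) is unit, so y_31 = 0.
The clause (y_32) is unit, so y_32 = 1.
The clause (~y_41) is unit, so y_41 = 0.
The clause (y_42) is unit, so y_42 = 1.
That conflicts with the unit clause (~y_42).
That branch fails; take y_21 = 0 instead.
The clause (y_22) is unit, so y_22 = 1.
The clause (~y_32) is unit, so y_32 = 0.
The clause (y_31) is unit, so y_31 = 1.
The clause (~y_41) is unit, so y_41 = 0.
The clause (y_42) is unit, so y_42 = 1.
That conflicts with the unit clause (~y_42).
Both values of y_21 lead to a conflict.
Both values of y_12 lead to a conflict.
That branch fails; take y_11 = 1 instead.
The clause (~y_21) is unit, so y_21 = 0.
The clause (~y_31) is unit, so y_31 = 0.
The clause (~y_41) is unit, so y_41 = 0.
Try y_22 = 1.
The clause (~y_12) is unit, so y_12 = 0.
The clause (~y_32) is unit, so y_32 = 0.
The clause (y_33) is unit, so y_33 = 1.
The clause (~y_42) is unit, so y_42 = 0.
The clause (y_43) is unit, so y_43 = 1.
That conflicts with the unit clause (~y_43).
That branch fails; take y_22 = 0 instead.
The clause (y_23) is unit, so y_23 = 1.
The clause (~y_13) is unit, so y_13 = 0.
The clause (~y_33) is unit, so y_33 = 0.
The clause (y_32) is unit, so y_32 = 1.
The clause (~y_12) is unit, so y_12 = 0.
The clause (~y_42) is unit, so y_42 = 0.
The clause (y_43) is unit, so y_43 = 1.
That conflicts with the unit clause (~y_43).
Both values of y_22 lead to a conflict.
Both values of y_11 lead to a conflict.
No assignment satisfies every clause.

No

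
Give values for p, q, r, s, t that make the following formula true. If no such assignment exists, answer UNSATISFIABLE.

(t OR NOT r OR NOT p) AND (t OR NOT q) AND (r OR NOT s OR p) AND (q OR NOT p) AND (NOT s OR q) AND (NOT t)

p: false; q: false; r: false; s: false; t: false

From the singleton clause (NOT t), t = false.
From the singleton clause (NOT q), q = false.
From the singleton clause (NOT p), p = false.
From the singleton clause (NOT s), s = false.
All clauses hold; r can take either value.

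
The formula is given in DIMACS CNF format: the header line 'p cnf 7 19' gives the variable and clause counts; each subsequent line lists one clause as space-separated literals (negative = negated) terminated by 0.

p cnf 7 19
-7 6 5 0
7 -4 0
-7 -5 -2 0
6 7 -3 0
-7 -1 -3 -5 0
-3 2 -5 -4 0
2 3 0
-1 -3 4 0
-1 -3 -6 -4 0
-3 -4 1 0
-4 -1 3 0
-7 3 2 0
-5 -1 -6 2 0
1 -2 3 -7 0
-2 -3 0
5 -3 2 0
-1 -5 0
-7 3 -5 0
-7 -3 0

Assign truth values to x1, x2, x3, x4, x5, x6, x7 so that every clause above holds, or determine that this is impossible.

x1: True, x2: True, x3: False, x4: False, x5: False, x6: False, x7: False

Branch on x7: set x7 = False.
Unit clause (¬x4) forces x4 = False.
Branch on x6: set x6 = False.
Unit clause (¬x3) forces x3 = False.
Unit clause (x2) forces x2 = True.
Branch on x1: set x1 = True.
Unit clause (¬x5) forces x5 = False.
Every clause now holds.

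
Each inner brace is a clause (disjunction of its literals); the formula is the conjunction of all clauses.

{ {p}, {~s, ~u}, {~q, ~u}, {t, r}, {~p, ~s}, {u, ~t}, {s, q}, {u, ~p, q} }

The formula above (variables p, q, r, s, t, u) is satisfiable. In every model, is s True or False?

Suppose s = 1.
Unit clause (p) forces p = 1.
That conflicts with the unit clause (~p).
So every satisfying assignment has s = False.

False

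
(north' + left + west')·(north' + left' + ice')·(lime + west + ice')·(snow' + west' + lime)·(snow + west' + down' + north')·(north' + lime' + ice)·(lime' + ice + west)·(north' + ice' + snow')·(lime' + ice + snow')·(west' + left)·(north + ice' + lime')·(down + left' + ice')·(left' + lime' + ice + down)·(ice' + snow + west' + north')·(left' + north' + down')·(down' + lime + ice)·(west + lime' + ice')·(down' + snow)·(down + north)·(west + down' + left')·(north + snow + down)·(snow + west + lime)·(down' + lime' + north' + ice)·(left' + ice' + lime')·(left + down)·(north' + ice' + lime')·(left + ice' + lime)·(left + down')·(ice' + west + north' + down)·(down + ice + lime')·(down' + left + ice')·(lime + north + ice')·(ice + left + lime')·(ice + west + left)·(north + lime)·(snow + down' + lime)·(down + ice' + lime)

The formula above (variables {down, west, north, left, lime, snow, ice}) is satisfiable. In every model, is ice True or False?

Suppose ice = 1.
Suppose north = 0.
Unit clause (lime') forces lime = 0.
That conflicts with the unit clause (lime).
That branch fails; take north = 1 instead.
Unit clause (left') forces left = 0.
Unit clause (west') forces west = 0.
Unit clause (lime) forces lime = 1.
That conflicts with the unit clause (lime').
Both values of north lead to a conflict.
So every satisfying assignment has ice = False.

False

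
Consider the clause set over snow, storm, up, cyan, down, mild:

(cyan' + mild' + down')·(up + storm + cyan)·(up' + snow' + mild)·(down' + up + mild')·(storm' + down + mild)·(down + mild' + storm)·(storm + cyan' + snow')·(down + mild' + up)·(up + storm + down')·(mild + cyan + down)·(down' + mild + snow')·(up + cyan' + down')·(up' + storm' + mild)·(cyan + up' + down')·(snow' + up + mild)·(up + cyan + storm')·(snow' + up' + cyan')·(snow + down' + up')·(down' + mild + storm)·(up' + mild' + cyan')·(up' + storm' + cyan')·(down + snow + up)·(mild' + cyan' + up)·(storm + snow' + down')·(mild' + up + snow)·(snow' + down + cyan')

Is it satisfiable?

Suppose cyan = 1.
Suppose mild = 0.
Suppose up = 1.
The clause (snow') is unit, so snow = 0.
The clause (storm') is unit, so storm = 0.
The clause (down') is unit, so down = 0.
Every clause now holds.
A satisfying assignment: snow: 0; storm: 0; up: 1; cyan: 1; down: 0; mild: 0.

Yes, satisfiable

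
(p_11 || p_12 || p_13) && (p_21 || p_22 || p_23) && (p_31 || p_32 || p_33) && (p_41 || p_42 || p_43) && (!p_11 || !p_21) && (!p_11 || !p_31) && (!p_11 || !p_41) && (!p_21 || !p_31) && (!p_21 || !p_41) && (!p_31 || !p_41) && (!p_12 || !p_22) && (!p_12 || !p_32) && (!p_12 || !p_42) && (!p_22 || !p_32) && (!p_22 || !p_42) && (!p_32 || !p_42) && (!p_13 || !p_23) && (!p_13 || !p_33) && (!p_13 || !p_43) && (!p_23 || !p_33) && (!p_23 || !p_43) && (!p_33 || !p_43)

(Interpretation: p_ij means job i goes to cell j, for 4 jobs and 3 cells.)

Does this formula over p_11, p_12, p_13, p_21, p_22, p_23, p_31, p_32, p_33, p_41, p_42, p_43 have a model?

No

Branch on p_11: set p_11 = false.
Branch on p_12: set p_12 = true.
Unit clause (!p_22) forces p_22 = false.
Unit clause (!p_32) forces p_32 = false.
Unit clause (!p_42) forces p_42 = false.
Branch on p_21: set p_21 = true.
Unit clause (!p_31) forces p_31 = false.
Unit clause (p_33) forces p_33 = true.
Unit clause (!p_41) forces p_41 = false.
Unit clause (p_43) forces p_43 = true.
That conflicts with the unit clause (!p_43).
So p_21 must be the other value — set p_21 = false.
Unit clause (p_23) forces p_23 = true.
Unit clause (!p_13) forces p_13 = false.
Unit clause (!p_33) forces p_33 = false.
Unit clause (p_31) forces p_31 = true.
Unit clause (!p_41) forces p_41 = false.
Unit clause (p_43) forces p_43 = true.
That conflicts with the unit clause (!p_43).
Both values of p_21 lead to a conflict.
So p_12 must be the other value — set p_12 = false.
Unit clause (p_13) forces p_13 = true.
Unit clause (!p_23) forces p_23 = false.
Unit clause (!p_33) forces p_33 = false.
Unit clause (!p_43) forces p_43 = false.
Branch on p_21: set p_21 = true.
Unit clause (!p_31) forces p_31 = false.
Unit clause (p_32) forces p_32 = true.
Unit clause (!p_41) forces p_41 = false.
Unit clause (p_42) forces p_42 = true.
That conflicts with the unit clause (!p_42).
So p_21 must be the other value — set p_21 = false.
Unit clause (p_22) forces p_22 = true.
Unit clause (!p_32) forces p_32 = false.
Unit clause (p_31) forces p_31 = true.
Unit clause (!p_41) forces p_41 = false.
Unit clause (p_42) forces p_42 = true.
That conflicts with the unit clause (!p_42).
Both values of p_21 lead to a conflict.
Both values of p_12 lead to a conflict.
So p_11 must be the other value — set p_11 = true.
Unit clause (!p_21) forces p_21 = false.
Unit clause (!p_31) forces p_31 = false.
Unit clause (!p_41) forces p_41 = false.
Branch on p_22: set p_22 = true.
Unit clause (!p_12) forces p_12 = false.
Unit clause (!p_32) forces p_32 = false.
Unit clause (p_33) forces p_33 = true.
Unit clause (!p_42) forces p_42 = false.
Unit clause (p_43) forces p_43 = true.
That conflicts with the unit clause (!p_43).
So p_22 must be the other value — set p_22 = false.
Unit clause (p_23) forces p_23 = true.
Unit clause (!p_13) forces p_13 = false.
Unit clause (!p_33) forces p_33 = false.
Unit clause (p_32) forces p_32 = true.
Unit clause (!p_12) forces p_12 = false.
Unit clause (!p_42) forces p_42 = false.
Unit clause (p_43) forces p_43 = true.
That conflicts with the unit clause (!p_43).
Both values of p_22 lead to a conflict.
Both values of p_11 lead to a conflict.
No assignment satisfies every clause.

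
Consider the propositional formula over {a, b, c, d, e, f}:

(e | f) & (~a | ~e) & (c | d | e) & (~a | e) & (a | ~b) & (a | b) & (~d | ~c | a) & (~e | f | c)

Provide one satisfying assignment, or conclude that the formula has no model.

UNSATISFIABLE

Suppose e = 1.
Unit clause (~a) forces a = 0.
Unit clause (~b) forces b = 0.
That conflicts with the unit clause (b).
That branch fails; take e = 0 instead.
Unit clause (f) forces f = 1.
Unit clause (~a) forces a = 0.
Unit clause (~b) forces b = 0.
That conflicts with the unit clause (b).
Either choice for e ends in contradiction.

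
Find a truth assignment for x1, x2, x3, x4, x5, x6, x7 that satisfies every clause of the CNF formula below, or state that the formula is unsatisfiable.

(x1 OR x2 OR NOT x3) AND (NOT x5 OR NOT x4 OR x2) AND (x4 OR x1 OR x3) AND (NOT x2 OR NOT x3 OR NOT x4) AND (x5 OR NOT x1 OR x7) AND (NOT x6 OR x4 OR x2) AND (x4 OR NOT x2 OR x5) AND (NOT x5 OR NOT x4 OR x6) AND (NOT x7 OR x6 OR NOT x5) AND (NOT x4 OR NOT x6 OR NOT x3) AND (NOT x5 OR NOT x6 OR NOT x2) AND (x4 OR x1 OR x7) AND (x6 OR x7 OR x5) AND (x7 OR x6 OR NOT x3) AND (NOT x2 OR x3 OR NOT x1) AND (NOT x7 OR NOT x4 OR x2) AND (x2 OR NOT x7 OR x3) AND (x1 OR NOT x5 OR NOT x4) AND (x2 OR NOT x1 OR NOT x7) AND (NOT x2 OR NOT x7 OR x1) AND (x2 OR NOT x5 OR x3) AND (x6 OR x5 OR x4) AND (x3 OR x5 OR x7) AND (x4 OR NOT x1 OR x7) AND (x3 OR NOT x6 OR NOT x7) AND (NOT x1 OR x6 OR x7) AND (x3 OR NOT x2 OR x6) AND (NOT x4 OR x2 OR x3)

UNSATISFIABLE

Try x1 = true.
Try x5 = true.
Try x4 = false.
(x7) alone gives x7 = true.
(x6) alone gives x6 = true.
(x2) alone gives x2 = true.
That conflicts with the unit clause (NOT x2).
So x4 must be the other value — set x4 = true.
(x2) alone gives x2 = true.
(NOT x3) alone gives x3 = false.
That conflicts with the unit clause (x3).
Neither x4 = true nor x4 = false works.
So x5 must be the other value — set x5 = false.
(x7) alone gives x7 = true.
(x2) alone gives x2 = true.
(x4) alone gives x4 = true.
(NOT x3) alone gives x3 = false.
That conflicts with the unit clause (x3).
Neither x5 = true nor x5 = false works.
So x1 must be the other value — set x1 = false.
Try x2 = true.
(NOT x7) alone gives x7 = false.
(x4) alone gives x4 = true.
(NOT x3) alone gives x3 = false.
(NOT x5) alone gives x5 = false.
That conflicts with the unit clause (x5).
So x2 must be the other value — set x2 = false.
(NOT x3) alone gives x3 = false.
(x4) alone gives x4 = true.
That conflicts with the unit clause (NOT x4).
Neither x2 = true nor x2 = false works.
Neither x1 = true nor x1 = false works.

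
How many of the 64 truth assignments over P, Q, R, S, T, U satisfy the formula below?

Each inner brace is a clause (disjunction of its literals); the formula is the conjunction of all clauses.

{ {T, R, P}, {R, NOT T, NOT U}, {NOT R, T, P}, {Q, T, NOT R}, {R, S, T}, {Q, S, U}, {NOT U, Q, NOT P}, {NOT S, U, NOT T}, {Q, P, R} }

There are 2^6 = 64 truth assignments over (P, Q, R, S, T, U).
Split on Q. With Q = true, the clauses containing Q are satisfied and NOT Q drops from the rest; 14 of the 2^5 = 32 assignments to the other variables satisfy what remains.
With Q = false, by the same count on the reduced clause set, 3 assignments work.
(One model: P=F, Q=F, R=T, S=F, T=T, U=T.)
Total: 14 + 3 = 17.

17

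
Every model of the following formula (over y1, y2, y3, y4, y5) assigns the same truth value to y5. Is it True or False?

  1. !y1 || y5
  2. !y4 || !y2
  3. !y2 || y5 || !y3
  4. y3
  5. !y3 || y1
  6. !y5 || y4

Suppose y5 = false.
(!y1) alone gives y1 = false.
(y3) alone gives y3 = true.
That conflicts with the unit clause (!y3).
So every satisfying assignment has y5 = True.

True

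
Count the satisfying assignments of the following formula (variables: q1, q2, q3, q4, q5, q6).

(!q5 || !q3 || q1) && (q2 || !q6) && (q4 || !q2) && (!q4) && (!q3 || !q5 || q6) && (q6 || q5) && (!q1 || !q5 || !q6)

There are 2^6 = 64 truth assignments over (q1, q2, q3, q4, q5, q6).
Split on q5. With q5 = true, the clauses containing q5 are satisfied and !q5 drops from the rest; 2 of the 2^5 = 32 assignments to the other variables satisfy what remains.
With q5 = false, by the same count on the reduced clause set, 0 assignments work.
(One model: q1=F, q2=F, q3=F, q4=F, q5=T, q6=F.)
Total: 2 + 0 = 2.

2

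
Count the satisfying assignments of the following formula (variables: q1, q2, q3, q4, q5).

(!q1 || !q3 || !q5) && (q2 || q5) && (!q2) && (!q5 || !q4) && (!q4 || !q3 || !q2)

3

There are 2^5 = 32 truth assignments over (q1, q2, q3, q4, q5).
Split on q5. With q5 = true, the clauses containing q5 are satisfied and !q5 drops from the rest; 3 of the 2^4 = 16 assignments to the other variables satisfy what remains.
With q5 = false, by the same count on the reduced clause set, 0 assignments work.
Total: 3 + 0 = 3.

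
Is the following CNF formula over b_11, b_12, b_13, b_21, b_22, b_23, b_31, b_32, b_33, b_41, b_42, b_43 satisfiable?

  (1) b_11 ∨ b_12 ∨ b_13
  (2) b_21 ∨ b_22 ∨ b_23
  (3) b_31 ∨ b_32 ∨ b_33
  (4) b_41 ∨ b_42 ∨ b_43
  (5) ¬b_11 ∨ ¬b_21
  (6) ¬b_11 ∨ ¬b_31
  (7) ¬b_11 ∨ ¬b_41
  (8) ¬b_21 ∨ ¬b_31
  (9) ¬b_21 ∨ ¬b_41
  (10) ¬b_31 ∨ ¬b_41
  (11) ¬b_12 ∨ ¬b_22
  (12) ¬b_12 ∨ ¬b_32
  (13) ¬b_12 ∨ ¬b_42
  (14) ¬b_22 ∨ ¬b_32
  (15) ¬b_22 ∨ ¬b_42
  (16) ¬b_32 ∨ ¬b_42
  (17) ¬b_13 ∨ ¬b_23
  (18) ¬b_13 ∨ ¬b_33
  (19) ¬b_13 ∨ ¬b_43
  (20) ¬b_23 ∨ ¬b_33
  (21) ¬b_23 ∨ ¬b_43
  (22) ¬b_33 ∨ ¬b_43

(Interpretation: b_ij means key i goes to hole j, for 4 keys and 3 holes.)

Try b_11 = False.
Try b_12 = True.
The clause (¬b_22) is unit, so b_22 = False.
The clause (¬b_32) is unit, so b_32 = False.
The clause (¬b_42) is unit, so b_42 = False.
Try b_21 = True.
The clause (¬b_31) is unit, so b_31 = False.
The clause (b_33) is unit, so b_33 = True.
The clause (¬b_41) is unit, so b_41 = False.
The clause (b_43) is unit, so b_43 = True.
That conflicts with the unit clause (¬b_43).
So b_21 must be the other value — set b_21 = False.
The clause (b_23) is unit, so b_23 = True.
The clause (¬b_13) is unit, so b_13 = False.
The clause (¬b_33) is unit, so b_33 = False.
The clause (b_31) is unit, so b_31 = True.
The clause (¬b_41) is unit, so b_41 = False.
The clause (b_43) is unit, so b_43 = True.
That conflicts with the unit clause (¬b_43).
Either choice for b_21 ends in contradiction.
So b_12 must be the other value — set b_12 = False.
The clause (b_13) is unit, so b_13 = True.
The clause (¬b_23) is unit, so b_23 = False.
The clause (¬b_33) is unit, so b_33 = False.
The clause (¬b_43) is unit, so b_43 = False.
Try b_21 = True.
The clause (¬b_31) is unit, so b_31 = False.
The clause (b_32) is unit, so b_32 = True.
The clause (¬b_41) is unit, so b_41 = False.
The clause (b_42) is unit, so b_42 = True.
That conflicts with the unit clause (¬b_42).
So b_21 must be the other value — set b_21 = False.
The clause (b_22) is unit, so b_22 = True.
The clause (¬b_32) is unit, so b_32 = False.
The clause (b_31) is unit, so b_31 = True.
The clause (¬b_41) is unit, so b_41 = False.
The clause (b_42) is unit, so b_42 = True.
That conflicts with the unit clause (¬b_42).
Either choice for b_21 ends in contradiction.
Either choice for b_12 ends in contradiction.
So b_11 must be the other value — set b_11 = True.
The clause (¬b_21) is unit, so b_21 = False.
The clause (¬b_31) is unit, so b_31 = False.
The clause (¬b_41) is unit, so b_41 = False.
Try b_22 = True.
The clause (¬b_12) is unit, so b_12 = False.
The clause (¬b_32) is unit, so b_32 = False.
The clause (b_33) is unit, so b_33 = True.
The clause (¬b_42) is unit, so b_42 = False.
The clause (b_43) is unit, so b_43 = True.
That conflicts with the unit clause (¬b_43).
So b_22 must be the other value — set b_22 = False.
The clause (b_23) is unit, so b_23 = True.
The clause (¬b_13) is unit, so b_13 = False.
The clause (¬b_33) is unit, so b_33 = False.
The clause (b_32) is unit, so b_32 = True.
The clause (¬b_12) is unit, so b_12 = False.
The clause (¬b_42) is unit, so b_42 = False.
The clause (b_43) is unit, so b_43 = True.
That conflicts with the unit clause (¬b_43).
Either choice for b_22 ends in contradiction.
Either choice for b_11 ends in contradiction.
No assignment satisfies every clause.

Unsatisfiable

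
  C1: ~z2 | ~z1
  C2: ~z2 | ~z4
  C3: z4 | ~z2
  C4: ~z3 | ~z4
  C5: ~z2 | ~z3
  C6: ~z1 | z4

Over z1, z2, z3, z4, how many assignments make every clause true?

4

There are 2^4 = 16 truth assignments over (z1, z2, z3, z4).
Split on z4. With z4 = 1, the clauses containing z4 are satisfied and ~z4 drops from the rest; 2 of the 2^3 = 8 assignments to the other variables satisfy what remains.
With z4 = 0, by the same count on the reduced clause set, 2 assignments work.
Total: 2 + 2 = 4.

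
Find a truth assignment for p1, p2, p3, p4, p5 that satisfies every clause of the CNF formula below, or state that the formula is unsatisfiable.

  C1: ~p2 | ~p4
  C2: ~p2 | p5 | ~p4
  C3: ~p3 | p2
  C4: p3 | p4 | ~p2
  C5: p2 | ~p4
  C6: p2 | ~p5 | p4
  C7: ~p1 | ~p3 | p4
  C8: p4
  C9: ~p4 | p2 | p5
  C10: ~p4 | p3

UNSATISFIABLE

Unit clause (p4) forces p4 = 1.
Unit clause (~p2) forces p2 = 0.
Now (p2) is unsatisfied and unit — conflict.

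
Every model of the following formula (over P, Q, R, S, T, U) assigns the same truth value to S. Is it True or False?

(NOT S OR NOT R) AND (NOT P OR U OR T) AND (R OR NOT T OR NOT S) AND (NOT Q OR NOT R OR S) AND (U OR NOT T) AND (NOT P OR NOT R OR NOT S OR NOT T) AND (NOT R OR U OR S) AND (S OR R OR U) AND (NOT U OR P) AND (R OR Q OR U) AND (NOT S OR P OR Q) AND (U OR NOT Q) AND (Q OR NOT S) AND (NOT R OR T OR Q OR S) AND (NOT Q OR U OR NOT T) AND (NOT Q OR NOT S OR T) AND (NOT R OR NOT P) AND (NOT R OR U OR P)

Suppose S = true.
The clause (NOT R) is unit, so R = false.
The clause (NOT T) is unit, so T = false.
The clause (Q) is unit, so Q = true.
That conflicts with the unit clause (NOT Q).
So every satisfying assignment has S = False.

False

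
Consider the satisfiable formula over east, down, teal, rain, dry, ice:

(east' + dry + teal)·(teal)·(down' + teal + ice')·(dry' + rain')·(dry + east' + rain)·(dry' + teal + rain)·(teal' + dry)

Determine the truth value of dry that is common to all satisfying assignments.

True

Suppose dry = 0.
Unit clause (teal) forces teal = 1.
That conflicts with the unit clause (teal').
So every satisfying assignment has dry = True.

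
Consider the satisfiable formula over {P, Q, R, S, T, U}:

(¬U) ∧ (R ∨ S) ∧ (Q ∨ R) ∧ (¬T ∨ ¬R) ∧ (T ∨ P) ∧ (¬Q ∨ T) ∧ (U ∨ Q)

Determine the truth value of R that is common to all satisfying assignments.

False

Suppose R = True.
(¬U) alone gives U = False.
(¬T) alone gives T = False.
(P) alone gives P = True.
(¬Q) alone gives Q = False.
Now (Q) is unsatisfied and unit — conflict.
So every satisfying assignment has R = False.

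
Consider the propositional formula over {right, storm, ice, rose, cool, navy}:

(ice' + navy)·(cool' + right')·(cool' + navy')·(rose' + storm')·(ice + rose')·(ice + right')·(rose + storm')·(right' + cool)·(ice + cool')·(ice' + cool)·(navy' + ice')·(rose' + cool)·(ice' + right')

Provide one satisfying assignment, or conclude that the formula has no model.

right=0, storm=0, ice=0, rose=0, cool=0, navy=1

Case ice = 0:
From the singleton clause (rose'), rose = 0.
From the singleton clause (right'), right = 0.
From the singleton clause (storm'), storm = 0.
From the singleton clause (cool'), cool = 0.
No clause remains; navy is free.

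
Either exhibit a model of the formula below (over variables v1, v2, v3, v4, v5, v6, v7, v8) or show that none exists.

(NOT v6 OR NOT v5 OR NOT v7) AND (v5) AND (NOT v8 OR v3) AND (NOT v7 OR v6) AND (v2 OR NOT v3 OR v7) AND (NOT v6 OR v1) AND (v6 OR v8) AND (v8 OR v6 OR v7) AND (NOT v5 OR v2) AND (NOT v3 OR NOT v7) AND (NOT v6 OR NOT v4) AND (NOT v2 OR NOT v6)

(v5) alone gives v5 = true.
(v2) alone gives v2 = true.
(NOT v6) alone gives v6 = false.
(NOT v7) alone gives v7 = false.
(v8) alone gives v8 = true.
(v3) alone gives v3 = true.
Every clause is now satisfied; v1, v4 are unconstrained.

v1=true; v2=true; v3=true; v4=true; v5=true; v6=false; v7=false; v8=true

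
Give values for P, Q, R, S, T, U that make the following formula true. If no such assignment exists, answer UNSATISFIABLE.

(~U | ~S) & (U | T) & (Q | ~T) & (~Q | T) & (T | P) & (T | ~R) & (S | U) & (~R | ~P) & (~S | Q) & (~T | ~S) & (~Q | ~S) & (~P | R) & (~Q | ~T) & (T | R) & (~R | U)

UNSATISFIABLE

Case U = 0:
From the singleton clause (T), T = 1.
From the singleton clause (Q), Q = 1.
That conflicts with the unit clause (~Q).
That branch fails; take U = 1 instead.
From the singleton clause (~S), S = 0.
Case Q = 1:
From the singleton clause (T), T = 1.
That conflicts with the unit clause (~T).
That branch fails; take Q = 0 instead.
From the singleton clause (~T), T = 0.
From the singleton clause (P), P = 1.
From the singleton clause (~R), R = 0.
That conflicts with the unit clause (R).
Both values of Q lead to a conflict.
Both values of U lead to a conflict.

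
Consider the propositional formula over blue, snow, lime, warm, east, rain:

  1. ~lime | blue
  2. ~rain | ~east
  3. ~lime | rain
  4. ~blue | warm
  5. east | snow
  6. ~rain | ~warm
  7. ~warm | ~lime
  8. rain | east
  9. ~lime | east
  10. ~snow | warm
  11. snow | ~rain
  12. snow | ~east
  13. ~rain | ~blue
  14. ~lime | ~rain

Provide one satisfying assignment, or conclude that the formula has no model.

blue: 1,  snow: 1,  lime: 0,  warm: 1,  east: 1,  rain: 0

Case lime = 0:
Case rain = 0:
(east) alone gives east = 1.
(snow) alone gives snow = 1.
(warm) alone gives warm = 1.
No clause remains; blue is free.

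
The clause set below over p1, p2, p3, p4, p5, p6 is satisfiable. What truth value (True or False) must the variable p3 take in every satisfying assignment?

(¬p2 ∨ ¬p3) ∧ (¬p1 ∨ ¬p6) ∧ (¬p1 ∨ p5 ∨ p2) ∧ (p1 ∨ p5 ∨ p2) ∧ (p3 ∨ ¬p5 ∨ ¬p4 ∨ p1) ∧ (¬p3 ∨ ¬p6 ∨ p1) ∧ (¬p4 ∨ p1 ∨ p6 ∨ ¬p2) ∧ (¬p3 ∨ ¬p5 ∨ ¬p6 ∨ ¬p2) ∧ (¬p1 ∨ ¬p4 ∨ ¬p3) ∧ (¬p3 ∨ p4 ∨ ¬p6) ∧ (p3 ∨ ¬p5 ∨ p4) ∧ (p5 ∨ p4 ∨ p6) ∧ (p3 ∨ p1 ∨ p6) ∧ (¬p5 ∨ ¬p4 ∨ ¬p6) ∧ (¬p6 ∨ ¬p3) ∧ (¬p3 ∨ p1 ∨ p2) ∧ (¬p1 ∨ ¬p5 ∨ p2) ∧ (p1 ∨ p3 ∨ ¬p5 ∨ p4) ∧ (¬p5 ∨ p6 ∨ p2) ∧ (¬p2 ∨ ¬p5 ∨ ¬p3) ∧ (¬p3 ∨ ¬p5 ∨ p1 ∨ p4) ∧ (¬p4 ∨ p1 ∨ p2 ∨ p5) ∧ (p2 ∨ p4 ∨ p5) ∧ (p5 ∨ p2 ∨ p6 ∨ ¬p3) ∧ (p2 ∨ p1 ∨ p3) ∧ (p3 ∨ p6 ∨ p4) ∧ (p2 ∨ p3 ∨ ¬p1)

False

Suppose p3 = True.
(¬p2) alone gives p2 = False.
(¬p6) alone gives p6 = False.
(p1) alone gives p1 = True.
(p5) alone gives p5 = True.
But (¬p5) is also a unit clause — contradiction.
So every satisfying assignment has p3 = False.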